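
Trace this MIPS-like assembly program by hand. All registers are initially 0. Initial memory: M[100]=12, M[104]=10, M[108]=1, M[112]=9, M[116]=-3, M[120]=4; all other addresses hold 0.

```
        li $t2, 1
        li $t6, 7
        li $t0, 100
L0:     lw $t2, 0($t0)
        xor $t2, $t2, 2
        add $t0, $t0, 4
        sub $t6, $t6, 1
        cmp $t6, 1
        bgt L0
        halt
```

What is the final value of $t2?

6

li $t2, 1 → $t2=1
li $t6, 7 → $t6=7
li $t0, 100 → $t0=100
lw $t2, 0($t0) → $t2=M[100]=12
xor $t2, $t2, 2 → $t2=12^2=14
add $t0, $t0, 4 → $t0=100+4=104
sub $t6, $t6, 1 → $t6=7-1=6
cmp $t6, 1  (cmp 6,1)
bgt L0: taken
lw $t2, 0($t0) → $t2=M[104]=10
xor $t2, $t2, 2 → $t2=10^2=8
add $t0, $t0, 4 → $t0=104+4=108
sub $t6, $t6, 1 → $t6=6-1=5
cmp $t6, 1  (cmp 5,1)
bgt L0: taken
lw $t2, 0($t0) → $t2=M[108]=1
xor $t2, $t2, 2 → $t2=1^2=3
add $t0, $t0, 4 → $t0=108+4=112
sub $t6, $t6, 1 → $t6=5-1=4
cmp $t6, 1  (cmp 4,1)
bgt L0: taken
lw $t2, 0($t0) → $t2=M[112]=9
xor $t2, $t2, 2 → $t2=9^2=11
add $t0, $t0, 4 → $t0=112+4=116
sub $t6, $t6, 1 → $t6=4-1=3
cmp $t6, 1  (cmp 3,1)
bgt L0: taken
lw $t2, 0($t0) → $t2=M[116]=-3
xor $t2, $t2, 2 → $t2=(-3)^2=-1
add $t0, $t0, 4 → $t0=116+4=120
sub $t6, $t6, 1 → $t6=3-1=2
cmp $t6, 1  (cmp 2,1)
bgt L0: taken
lw $t2, 0($t0) → $t2=M[120]=4
xor $t2, $t2, 2 → $t2=4^2=6
add $t0, $t0, 4 → $t0=120+4=124
sub $t6, $t6, 1 → $t6=2-1=1
cmp $t6, 1  (cmp 1,1)
bgt L0: not taken
halt.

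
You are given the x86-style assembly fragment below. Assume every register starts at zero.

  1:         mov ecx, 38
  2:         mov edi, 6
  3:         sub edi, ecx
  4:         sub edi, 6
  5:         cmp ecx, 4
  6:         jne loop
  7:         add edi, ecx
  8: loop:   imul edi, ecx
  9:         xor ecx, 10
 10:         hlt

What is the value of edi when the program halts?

after mov ecx, 38: ecx=38
after mov edi, 6: edi=6
after sub edi, ecx: edi=6-38=-32
after sub edi, 6: edi=(-32)-6=-38
cmp ecx, 4  (cmp 38,4)
jne loop: taken
after imul edi, ecx: edi=(-38)*38=-1444
after xor ecx, 10: ecx=38^10=44
halt.

-1444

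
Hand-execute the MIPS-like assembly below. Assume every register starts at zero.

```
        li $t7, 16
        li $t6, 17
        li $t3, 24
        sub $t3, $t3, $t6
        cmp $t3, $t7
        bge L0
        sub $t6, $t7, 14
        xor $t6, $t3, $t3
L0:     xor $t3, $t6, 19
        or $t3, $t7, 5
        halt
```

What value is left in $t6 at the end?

after li $t7, 16: $t7=16
after li $t6, 17: $t6=17
after li $t3, 24: $t3=24
after sub $t3, $t3, $t6: $t3=24-17=7
cmp $t3, $t7  (cmp 7,16)
bge L0: not taken
after sub $t6, $t7, 14: $t6=16-14=2
after xor $t6, $t3, $t3: $t6=7^7=0
after xor $t3, $t6, 19: $t3=0^19=19
after or $t3, $t7, 5: $t3=16|5=21
halt.

0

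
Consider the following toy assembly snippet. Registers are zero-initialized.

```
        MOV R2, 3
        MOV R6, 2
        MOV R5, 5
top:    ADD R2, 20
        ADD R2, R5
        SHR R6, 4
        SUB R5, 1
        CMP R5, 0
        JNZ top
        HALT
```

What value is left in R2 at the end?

R2=3
R6=2
R5=5
R2=3+20=23
R2=23+5=28
R6=2>>4=0
R5=5-1=4
CMP R5, 0  (cmp 4,0)
JNZ top: taken
R2=28+20=48
R2=48+4=52
R6=0>>4=0
R5=4-1=3
CMP R5, 0  (cmp 3,0)
JNZ top: taken
R2=52+20=72
R2=72+3=75
R6=0>>4=0
R5=3-1=2
CMP R5, 0  (cmp 2,0)
JNZ top: taken
R2=75+20=95
R2=95+2=97
R6=0>>4=0
R5=2-1=1
CMP R5, 0  (cmp 1,0)
JNZ top: taken
R2=97+20=117
R2=117+1=118
R6=0>>4=0
R5=1-1=0
CMP R5, 0  (cmp 0,0)
JNZ top: not taken
halt.

118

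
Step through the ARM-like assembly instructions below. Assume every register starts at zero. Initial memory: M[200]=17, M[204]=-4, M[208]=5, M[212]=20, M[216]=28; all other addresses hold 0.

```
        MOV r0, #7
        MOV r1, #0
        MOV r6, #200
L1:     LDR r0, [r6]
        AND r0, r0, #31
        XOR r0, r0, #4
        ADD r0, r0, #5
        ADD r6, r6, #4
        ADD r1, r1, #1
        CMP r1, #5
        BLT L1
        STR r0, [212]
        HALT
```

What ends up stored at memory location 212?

r0=7
r1=0
r6=200
r0=M[200]=17
r0=17&31=17
r0=17^4=21
r0=21+5=26
r6=200+4=204
r1=0+1=1
CMP r1, #5  (cmp 1,5)
BLT L1: taken
r0=M[204]=-4
r0=(-4)&31=28
r0=28^4=24
r0=24+5=29
r6=204+4=208
r1=1+1=2
CMP r1, #5  (cmp 2,5)
BLT L1: taken
r0=M[208]=5
r0=5&31=5
r0=5^4=1
r0=1+5=6
r6=208+4=212
r1=2+1=3
CMP r1, #5  (cmp 3,5)
BLT L1: taken
r0=M[212]=20
r0=20&31=20
r0=20^4=16
r0=16+5=21
r6=212+4=216
r1=3+1=4
CMP r1, #5  (cmp 4,5)
BLT L1: taken
r0=M[216]=28
r0=28&31=28
r0=28^4=24
r0=24+5=29
r6=216+4=220
r1=4+1=5
CMP r1, #5  (cmp 5,5)
BLT L1: not taken
STR r0, [212] → M[212]=29
halt.

29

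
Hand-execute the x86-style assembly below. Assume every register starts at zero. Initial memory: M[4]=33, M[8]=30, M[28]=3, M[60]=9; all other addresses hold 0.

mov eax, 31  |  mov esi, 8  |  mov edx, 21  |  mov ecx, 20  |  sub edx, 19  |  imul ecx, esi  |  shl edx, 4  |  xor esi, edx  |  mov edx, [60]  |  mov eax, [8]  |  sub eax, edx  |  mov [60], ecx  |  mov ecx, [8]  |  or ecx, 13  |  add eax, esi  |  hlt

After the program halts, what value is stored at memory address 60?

eax=31
esi=8
edx=21
ecx=20
edx=21-19=2
ecx=20*8=160
edx=2<<4=32
esi=8^32=40
edx=M[60]=9
eax=M[8]=30
eax=30-9=21
mov [60], ecx → M[60]=160
ecx=M[8]=30
ecx=30|13=31
eax=21+40=61
halt.

160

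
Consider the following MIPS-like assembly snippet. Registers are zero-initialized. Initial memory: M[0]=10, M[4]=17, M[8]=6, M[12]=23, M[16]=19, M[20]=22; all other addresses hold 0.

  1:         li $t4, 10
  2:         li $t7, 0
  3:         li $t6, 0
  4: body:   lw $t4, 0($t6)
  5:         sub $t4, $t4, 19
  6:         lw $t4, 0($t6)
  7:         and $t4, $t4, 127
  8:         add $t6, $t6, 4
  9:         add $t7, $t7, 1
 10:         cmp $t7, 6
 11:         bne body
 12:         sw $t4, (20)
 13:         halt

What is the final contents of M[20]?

after li $t4, 10: $t4=10
after li $t7, 0: $t7=0
after li $t6, 0: $t6=0
after lw $t4, 0($t6): $t4=M[0]=10
after sub $t4, $t4, 19: $t4=10-19=-9
after lw $t4, 0($t6): $t4=M[0]=10
after and $t4, $t4, 127: $t4=10&127=10
after add $t6, $t6, 4: $t6=0+4=4
after add $t7, $t7, 1: $t7=0+1=1
cmp $t7, 6  (cmp 1,6)
bne body: taken
after lw $t4, 0($t6): $t4=M[4]=17
after sub $t4, $t4, 19: $t4=17-19=-2
after lw $t4, 0($t6): $t4=M[4]=17
after and $t4, $t4, 127: $t4=17&127=17
after add $t6, $t6, 4: $t6=4+4=8
after add $t7, $t7, 1: $t7=1+1=2
cmp $t7, 6  (cmp 2,6)
bne body: taken
after lw $t4, 0($t6): $t4=M[8]=6
after sub $t4, $t4, 19: $t4=6-19=-13
after lw $t4, 0($t6): $t4=M[8]=6
after and $t4, $t4, 127: $t4=6&127=6
after add $t6, $t6, 4: $t6=8+4=12
after add $t7, $t7, 1: $t7=2+1=3
cmp $t7, 6  (cmp 3,6)
bne body: taken
after lw $t4, 0($t6): $t4=M[12]=23
after sub $t4, $t4, 19: $t4=23-19=4
after lw $t4, 0($t6): $t4=M[12]=23
after and $t4, $t4, 127: $t4=23&127=23
after add $t6, $t6, 4: $t6=12+4=16
after add $t7, $t7, 1: $t7=3+1=4
cmp $t7, 6  (cmp 4,6)
bne body: taken
after lw $t4, 0($t6): $t4=M[16]=19
after sub $t4, $t4, 19: $t4=19-19=0
after lw $t4, 0($t6): $t4=M[16]=19
after and $t4, $t4, 127: $t4=19&127=19
after add $t6, $t6, 4: $t6=16+4=20
after add $t7, $t7, 1: $t7=4+1=5
cmp $t7, 6  (cmp 5,6)
bne body: taken
after lw $t4, 0($t6): $t4=M[20]=22
after sub $t4, $t4, 19: $t4=22-19=3
after lw $t4, 0($t6): $t4=M[20]=22
after and $t4, $t4, 127: $t4=22&127=22
after add $t6, $t6, 4: $t6=20+4=24
after add $t7, $t7, 1: $t7=5+1=6
cmp $t7, 6  (cmp 6,6)
bne body: not taken
sw $t4, (20) → M[20]=22
halt.

22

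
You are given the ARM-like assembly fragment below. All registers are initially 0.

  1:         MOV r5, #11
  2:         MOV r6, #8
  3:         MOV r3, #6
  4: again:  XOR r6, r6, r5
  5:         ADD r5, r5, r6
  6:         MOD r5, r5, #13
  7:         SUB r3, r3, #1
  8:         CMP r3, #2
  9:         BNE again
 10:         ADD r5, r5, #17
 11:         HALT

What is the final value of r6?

5

MOV r5, #11 → r5=11
MOV r6, #8 → r6=8
MOV r3, #6 → r3=6
XOR r6, r6, r5 → r6=8^11=3
ADD r5, r5, r6 → r5=11+3=14
MOD r5, r5, #13 → r5=14%13=1
SUB r3, r3, #1 → r3=6-1=5
CMP r3, #2  (cmp 5,2)
BNE again: taken
XOR r6, r6, r5 → r6=3^1=2
ADD r5, r5, r6 → r5=1+2=3
MOD r5, r5, #13 → r5=3%13=3
SUB r3, r3, #1 → r3=5-1=4
CMP r3, #2  (cmp 4,2)
BNE again: taken
XOR r6, r6, r5 → r6=2^3=1
ADD r5, r5, r6 → r5=3+1=4
MOD r5, r5, #13 → r5=4%13=4
SUB r3, r3, #1 → r3=4-1=3
CMP r3, #2  (cmp 3,2)
BNE again: taken
XOR r6, r6, r5 → r6=1^4=5
ADD r5, r5, r6 → r5=4+5=9
MOD r5, r5, #13 → r5=9%13=9
SUB r3, r3, #1 → r3=3-1=2
CMP r3, #2  (cmp 2,2)
BNE again: not taken
ADD r5, r5, #17 → r5=9+17=26
halt.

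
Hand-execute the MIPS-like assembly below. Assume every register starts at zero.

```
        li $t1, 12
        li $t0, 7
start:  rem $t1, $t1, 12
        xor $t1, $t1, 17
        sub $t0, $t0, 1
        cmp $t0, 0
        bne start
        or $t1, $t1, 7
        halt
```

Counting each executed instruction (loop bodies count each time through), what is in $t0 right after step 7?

6

after li $t1, 12: $t1=12
after li $t0, 7: $t0=7
after rem $t1, $t1, 12: $t1=12%12=0
after xor $t1, $t1, 17: $t1=0^17=17
after sub $t0, $t0, 1: $t0=7-1=6
cmp $t0, 0  (cmp 6,0)
bne start: taken
After step 7: $t0 = 6.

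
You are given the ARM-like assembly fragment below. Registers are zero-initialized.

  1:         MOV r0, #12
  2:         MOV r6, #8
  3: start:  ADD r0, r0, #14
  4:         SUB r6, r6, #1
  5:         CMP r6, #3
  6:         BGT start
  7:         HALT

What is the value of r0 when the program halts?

82

MOV r0, #12 → r0=12
MOV r6, #8 → r6=8
ADD r0, r0, #14 → r0=12+14=26
SUB r6, r6, #1 → r6=8-1=7
CMP r6, #3  (cmp 7,3)
BGT start: taken
ADD r0, r0, #14 → r0=26+14=40
SUB r6, r6, #1 → r6=7-1=6
CMP r6, #3  (cmp 6,3)
BGT start: taken
ADD r0, r0, #14 → r0=40+14=54
SUB r6, r6, #1 → r6=6-1=5
CMP r6, #3  (cmp 5,3)
BGT start: taken
ADD r0, r0, #14 → r0=54+14=68
SUB r6, r6, #1 → r6=5-1=4
CMP r6, #3  (cmp 4,3)
BGT start: taken
ADD r0, r0, #14 → r0=68+14=82
SUB r6, r6, #1 → r6=4-1=3
CMP r6, #3  (cmp 3,3)
BGT start: not taken
halt.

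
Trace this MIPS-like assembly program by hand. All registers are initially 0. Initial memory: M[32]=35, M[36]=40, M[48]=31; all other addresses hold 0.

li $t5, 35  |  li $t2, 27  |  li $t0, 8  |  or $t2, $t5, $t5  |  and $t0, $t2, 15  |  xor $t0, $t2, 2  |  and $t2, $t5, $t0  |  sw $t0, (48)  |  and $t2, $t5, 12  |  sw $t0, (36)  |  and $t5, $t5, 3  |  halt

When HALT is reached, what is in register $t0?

33

li $t5, 35 → $t5=35
li $t2, 27 → $t2=27
li $t0, 8 → $t0=8
or $t2, $t5, $t5 → $t2=35|35=35
and $t0, $t2, 15 → $t0=35&15=3
xor $t0, $t2, 2 → $t0=35^2=33
and $t2, $t5, $t0 → $t2=35&33=33
sw $t0, (48) → M[48]=33
and $t2, $t5, 12 → $t2=35&12=0
sw $t0, (36) → M[36]=33
and $t5, $t5, 3 → $t5=35&3=3
halt.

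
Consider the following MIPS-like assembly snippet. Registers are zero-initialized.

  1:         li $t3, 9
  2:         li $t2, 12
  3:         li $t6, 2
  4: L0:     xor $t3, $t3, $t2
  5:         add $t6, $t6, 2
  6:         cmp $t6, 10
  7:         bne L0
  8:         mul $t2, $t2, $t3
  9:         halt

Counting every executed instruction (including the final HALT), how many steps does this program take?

21

after li $t3, 9: $t3=9
after li $t2, 12: $t2=12
after li $t6, 2: $t6=2
after xor $t3, $t3, $t2: $t3=9^12=5
after add $t6, $t6, 2: $t6=2+2=4
cmp $t6, 10  (cmp 4,10)
bne L0: taken
after xor $t3, $t3, $t2: $t3=5^12=9
after add $t6, $t6, 2: $t6=4+2=6
cmp $t6, 10  (cmp 6,10)
bne L0: taken
after xor $t3, $t3, $t2: $t3=9^12=5
after add $t6, $t6, 2: $t6=6+2=8
cmp $t6, 10  (cmp 8,10)
bne L0: taken
after xor $t3, $t3, $t2: $t3=5^12=9
after add $t6, $t6, 2: $t6=8+2=10
cmp $t6, 10  (cmp 10,10)
bne L0: not taken
after mul $t2, $t2, $t3: $t2=12*9=108
halt.
Total executed instructions: 21.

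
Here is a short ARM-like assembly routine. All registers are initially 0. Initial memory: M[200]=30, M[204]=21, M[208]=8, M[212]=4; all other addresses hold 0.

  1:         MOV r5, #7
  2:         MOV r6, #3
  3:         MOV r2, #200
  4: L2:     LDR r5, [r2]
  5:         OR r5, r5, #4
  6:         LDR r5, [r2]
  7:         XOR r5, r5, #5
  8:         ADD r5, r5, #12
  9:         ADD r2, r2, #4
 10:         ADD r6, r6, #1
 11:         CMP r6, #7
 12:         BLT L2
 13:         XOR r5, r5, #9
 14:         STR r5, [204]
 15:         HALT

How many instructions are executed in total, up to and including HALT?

r5=7
r6=3
r2=200
r5=M[200]=30
r5=30|4=30
r5=M[200]=30
r5=30^5=27
r5=27+12=39
r2=200+4=204
r6=3+1=4
CMP r6, #7  (cmp 4,7)
BLT L2: taken
r5=M[204]=21
r5=21|4=21
r5=M[204]=21
r5=21^5=16
r5=16+12=28
r2=204+4=208
r6=4+1=5
CMP r6, #7  (cmp 5,7)
BLT L2: taken
r5=M[208]=8
r5=8|4=12
r5=M[208]=8
r5=8^5=13
r5=13+12=25
r2=208+4=212
r6=5+1=6
CMP r6, #7  (cmp 6,7)
BLT L2: taken
r5=M[212]=4
r5=4|4=4
r5=M[212]=4
r5=4^5=1
r5=1+12=13
r2=212+4=216
r6=6+1=7
CMP r6, #7  (cmp 7,7)
BLT L2: not taken
r5=13^9=4
STR r5, [204] → M[204]=4
halt.
Total executed instructions: 42.

42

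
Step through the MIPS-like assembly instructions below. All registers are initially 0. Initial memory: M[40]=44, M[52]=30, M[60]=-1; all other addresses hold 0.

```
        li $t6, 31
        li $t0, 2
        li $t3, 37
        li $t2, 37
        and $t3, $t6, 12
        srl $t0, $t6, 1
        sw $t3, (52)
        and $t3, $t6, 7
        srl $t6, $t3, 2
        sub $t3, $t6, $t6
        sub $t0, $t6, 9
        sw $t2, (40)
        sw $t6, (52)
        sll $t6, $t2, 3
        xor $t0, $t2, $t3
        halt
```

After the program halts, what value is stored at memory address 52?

li $t6, 31 → $t6=31
li $t0, 2 → $t0=2
li $t3, 37 → $t3=37
li $t2, 37 → $t2=37
and $t3, $t6, 12 → $t3=31&12=12
srl $t0, $t6, 1 → $t0=31>>1=15
sw $t3, (52) → M[52]=12
and $t3, $t6, 7 → $t3=31&7=7
srl $t6, $t3, 2 → $t6=7>>2=1
sub $t3, $t6, $t6 → $t3=1-1=0
sub $t0, $t6, 9 → $t0=1-9=-8
sw $t2, (40) → M[40]=37
sw $t6, (52) → M[52]=1
sll $t6, $t2, 3 → $t6=37<<3=296
xor $t0, $t2, $t3 → $t0=37^0=37
halt.

1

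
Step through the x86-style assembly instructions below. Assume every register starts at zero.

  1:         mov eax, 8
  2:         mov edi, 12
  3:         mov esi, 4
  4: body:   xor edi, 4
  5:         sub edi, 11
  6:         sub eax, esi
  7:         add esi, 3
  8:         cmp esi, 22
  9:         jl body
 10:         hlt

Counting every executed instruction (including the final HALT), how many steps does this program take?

eax=8
edi=12
esi=4
edi=12^4=8
edi=8-11=-3
eax=8-4=4
esi=4+3=7
cmp esi, 22  (cmp 7,22)
jl body: taken
edi=(-3)^4=-7
edi=(-7)-11=-18
eax=4-7=-3
esi=7+3=10
cmp esi, 22  (cmp 10,22)
jl body: taken
edi=(-18)^4=-22
edi=(-22)-11=-33
eax=(-3)-10=-13
esi=10+3=13
cmp esi, 22  (cmp 13,22)
jl body: taken
edi=(-33)^4=-37
edi=(-37)-11=-48
eax=(-13)-13=-26
esi=13+3=16
cmp esi, 22  (cmp 16,22)
jl body: taken
edi=(-48)^4=-44
edi=(-44)-11=-55
eax=(-26)-16=-42
esi=16+3=19
cmp esi, 22  (cmp 19,22)
jl body: taken
edi=(-55)^4=-51
edi=(-51)-11=-62
eax=(-42)-19=-61
esi=19+3=22
cmp esi, 22  (cmp 22,22)
jl body: not taken
halt.
Total executed instructions: 40.

40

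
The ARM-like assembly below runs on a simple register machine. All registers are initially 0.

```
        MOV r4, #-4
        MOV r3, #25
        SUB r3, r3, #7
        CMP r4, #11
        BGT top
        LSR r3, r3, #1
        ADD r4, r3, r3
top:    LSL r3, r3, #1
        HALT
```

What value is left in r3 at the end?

18

MOV r4, #-4 → r4=-4
MOV r3, #25 → r3=25
SUB r3, r3, #7 → r3=25-7=18
CMP r4, #11  (cmp -4,11)
BGT top: not taken
LSR r3, r3, #1 → r3=18>>1=9
ADD r4, r3, r3 → r4=9+9=18
LSL r3, r3, #1 → r3=9<<1=18
halt.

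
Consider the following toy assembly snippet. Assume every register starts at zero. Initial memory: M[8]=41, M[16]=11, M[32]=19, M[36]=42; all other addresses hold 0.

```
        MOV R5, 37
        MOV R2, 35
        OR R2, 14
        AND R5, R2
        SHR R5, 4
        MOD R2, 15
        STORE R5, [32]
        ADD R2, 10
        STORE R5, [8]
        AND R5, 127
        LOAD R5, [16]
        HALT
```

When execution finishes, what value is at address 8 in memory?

2

R5=37
R2=35
R2=35|14=47
R5=37&47=37
R5=37>>4=2
R2=47%15=2
STORE R5, [32] → M[32]=2
R2=2+10=12
STORE R5, [8] → M[8]=2
R5=2&127=2
R5=M[16]=11
halt.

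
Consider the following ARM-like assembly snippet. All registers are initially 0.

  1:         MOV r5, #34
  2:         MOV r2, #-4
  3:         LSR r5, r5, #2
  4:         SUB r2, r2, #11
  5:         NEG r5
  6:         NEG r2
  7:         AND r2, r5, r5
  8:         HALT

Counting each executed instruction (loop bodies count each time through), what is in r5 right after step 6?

-8

after MOV r5, #34: r5=34
after MOV r2, #-4: r2=-4
after LSR r5, r5, #2: r5=34>>2=8
after SUB r2, r2, #11: r2=(-4)-11=-15
after NEG r5: r5=-(8)=-8
after NEG r2: r2=-(-15)=15
After step 6: r5 = -8.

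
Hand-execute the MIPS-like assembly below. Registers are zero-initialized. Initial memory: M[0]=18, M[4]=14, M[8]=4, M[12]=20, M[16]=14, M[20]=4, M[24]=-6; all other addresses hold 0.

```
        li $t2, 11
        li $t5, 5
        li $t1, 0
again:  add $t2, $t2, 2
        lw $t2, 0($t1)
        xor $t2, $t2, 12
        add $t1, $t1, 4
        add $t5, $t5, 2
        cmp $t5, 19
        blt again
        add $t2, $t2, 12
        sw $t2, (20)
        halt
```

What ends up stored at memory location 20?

2

li $t2, 11 → $t2=11
li $t5, 5 → $t5=5
li $t1, 0 → $t1=0
add $t2, $t2, 2 → $t2=11+2=13
lw $t2, 0($t1) → $t2=M[0]=18
xor $t2, $t2, 12 → $t2=18^12=30
add $t1, $t1, 4 → $t1=0+4=4
add $t5, $t5, 2 → $t5=5+2=7
cmp $t5, 19  (cmp 7,19)
blt again: taken
add $t2, $t2, 2 → $t2=30+2=32
lw $t2, 0($t1) → $t2=M[4]=14
xor $t2, $t2, 12 → $t2=14^12=2
add $t1, $t1, 4 → $t1=4+4=8
add $t5, $t5, 2 → $t5=7+2=9
cmp $t5, 19  (cmp 9,19)
blt again: taken
add $t2, $t2, 2 → $t2=2+2=4
lw $t2, 0($t1) → $t2=M[8]=4
xor $t2, $t2, 12 → $t2=4^12=8
add $t1, $t1, 4 → $t1=8+4=12
add $t5, $t5, 2 → $t5=9+2=11
cmp $t5, 19  (cmp 11,19)
blt again: taken
add $t2, $t2, 2 → $t2=8+2=10
lw $t2, 0($t1) → $t2=M[12]=20
xor $t2, $t2, 12 → $t2=20^12=24
add $t1, $t1, 4 → $t1=12+4=16
add $t5, $t5, 2 → $t5=11+2=13
cmp $t5, 19  (cmp 13,19)
blt again: taken
add $t2, $t2, 2 → $t2=24+2=26
lw $t2, 0($t1) → $t2=M[16]=14
xor $t2, $t2, 12 → $t2=14^12=2
add $t1, $t1, 4 → $t1=16+4=20
add $t5, $t5, 2 → $t5=13+2=15
cmp $t5, 19  (cmp 15,19)
blt again: taken
add $t2, $t2, 2 → $t2=2+2=4
lw $t2, 0($t1) → $t2=M[20]=4
xor $t2, $t2, 12 → $t2=4^12=8
add $t1, $t1, 4 → $t1=20+4=24
add $t5, $t5, 2 → $t5=15+2=17
cmp $t5, 19  (cmp 17,19)
blt again: taken
add $t2, $t2, 2 → $t2=8+2=10
lw $t2, 0($t1) → $t2=M[24]=-6
xor $t2, $t2, 12 → $t2=(-6)^12=-10
add $t1, $t1, 4 → $t1=24+4=28
add $t5, $t5, 2 → $t5=17+2=19
cmp $t5, 19  (cmp 19,19)
blt again: not taken
add $t2, $t2, 12 → $t2=(-10)+12=2
sw $t2, (20) → M[20]=2
halt.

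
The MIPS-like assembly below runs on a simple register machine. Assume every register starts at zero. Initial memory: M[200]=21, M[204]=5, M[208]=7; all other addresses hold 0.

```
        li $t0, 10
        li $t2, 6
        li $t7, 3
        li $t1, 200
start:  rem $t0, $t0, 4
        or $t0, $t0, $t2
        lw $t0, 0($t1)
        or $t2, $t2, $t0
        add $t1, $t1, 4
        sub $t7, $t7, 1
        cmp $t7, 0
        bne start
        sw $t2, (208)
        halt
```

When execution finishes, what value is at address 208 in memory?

23

after li $t0, 10: $t0=10
after li $t2, 6: $t2=6
after li $t7, 3: $t7=3
after li $t1, 200: $t1=200
after rem $t0, $t0, 4: $t0=10%4=2
after or $t0, $t0, $t2: $t0=2|6=6
after lw $t0, 0($t1): $t0=M[200]=21
after or $t2, $t2, $t0: $t2=6|21=23
after add $t1, $t1, 4: $t1=200+4=204
after sub $t7, $t7, 1: $t7=3-1=2
cmp $t7, 0  (cmp 2,0)
bne start: taken
after rem $t0, $t0, 4: $t0=21%4=1
after or $t0, $t0, $t2: $t0=1|23=23
after lw $t0, 0($t1): $t0=M[204]=5
after or $t2, $t2, $t0: $t2=23|5=23
after add $t1, $t1, 4: $t1=204+4=208
after sub $t7, $t7, 1: $t7=2-1=1
cmp $t7, 0  (cmp 1,0)
bne start: taken
after rem $t0, $t0, 4: $t0=5%4=1
after or $t0, $t0, $t2: $t0=1|23=23
after lw $t0, 0($t1): $t0=M[208]=7
after or $t2, $t2, $t0: $t2=23|7=23
after add $t1, $t1, 4: $t1=208+4=212
after sub $t7, $t7, 1: $t7=1-1=0
cmp $t7, 0  (cmp 0,0)
bne start: not taken
sw $t2, (208) → M[208]=23
halt.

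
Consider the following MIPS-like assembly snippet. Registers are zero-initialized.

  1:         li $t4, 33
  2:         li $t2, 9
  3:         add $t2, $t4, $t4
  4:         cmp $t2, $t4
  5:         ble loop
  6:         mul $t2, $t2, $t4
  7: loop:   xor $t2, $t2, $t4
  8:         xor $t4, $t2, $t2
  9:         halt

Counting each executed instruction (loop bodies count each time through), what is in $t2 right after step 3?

after li $t4, 33: $t4=33
after li $t2, 9: $t2=9
after add $t2, $t4, $t4: $t2=33+33=66
After step 3: $t2 = 66.

66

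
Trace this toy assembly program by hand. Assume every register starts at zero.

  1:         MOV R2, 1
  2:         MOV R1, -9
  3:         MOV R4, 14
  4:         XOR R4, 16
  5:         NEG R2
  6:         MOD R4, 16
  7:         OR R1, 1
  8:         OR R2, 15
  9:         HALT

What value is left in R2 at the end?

R2=1
R1=-9
R4=14
R4=14^16=30
R2=-(1)=-1
R4=30%16=14
R1=(-9)|1=-9
R2=(-1)|15=-1
halt.

-1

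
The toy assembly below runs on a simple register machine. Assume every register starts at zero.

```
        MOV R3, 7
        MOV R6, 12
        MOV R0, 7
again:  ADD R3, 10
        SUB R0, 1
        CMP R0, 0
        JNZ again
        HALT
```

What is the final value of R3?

R3=7
R6=12
R0=7
R3=7+10=17
R0=7-1=6
CMP R0, 0  (cmp 6,0)
JNZ again: taken
R3=17+10=27
R0=6-1=5
CMP R0, 0  (cmp 5,0)
JNZ again: taken
R3=27+10=37
R0=5-1=4
CMP R0, 0  (cmp 4,0)
JNZ again: taken
R3=37+10=47
R0=4-1=3
CMP R0, 0  (cmp 3,0)
JNZ again: taken
R3=47+10=57
R0=3-1=2
CMP R0, 0  (cmp 2,0)
JNZ again: taken
R3=57+10=67
R0=2-1=1
CMP R0, 0  (cmp 1,0)
JNZ again: taken
R3=67+10=77
R0=1-1=0
CMP R0, 0  (cmp 0,0)
JNZ again: not taken
halt.

77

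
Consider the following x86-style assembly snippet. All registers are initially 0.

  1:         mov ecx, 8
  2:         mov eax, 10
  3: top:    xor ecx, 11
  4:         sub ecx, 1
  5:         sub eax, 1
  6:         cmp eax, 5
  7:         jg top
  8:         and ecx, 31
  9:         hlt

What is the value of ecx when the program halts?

2

mov ecx, 8 → ecx=8
mov eax, 10 → eax=10
xor ecx, 11 → ecx=8^11=3
sub ecx, 1 → ecx=3-1=2
sub eax, 1 → eax=10-1=9
cmp eax, 5  (cmp 9,5)
jg top: taken
xor ecx, 11 → ecx=2^11=9
sub ecx, 1 → ecx=9-1=8
sub eax, 1 → eax=9-1=8
cmp eax, 5  (cmp 8,5)
jg top: taken
xor ecx, 11 → ecx=8^11=3
sub ecx, 1 → ecx=3-1=2
sub eax, 1 → eax=8-1=7
cmp eax, 5  (cmp 7,5)
jg top: taken
xor ecx, 11 → ecx=2^11=9
sub ecx, 1 → ecx=9-1=8
sub eax, 1 → eax=7-1=6
cmp eax, 5  (cmp 6,5)
jg top: taken
xor ecx, 11 → ecx=8^11=3
sub ecx, 1 → ecx=3-1=2
sub eax, 1 → eax=6-1=5
cmp eax, 5  (cmp 5,5)
jg top: not taken
and ecx, 31 → ecx=2&31=2
halt.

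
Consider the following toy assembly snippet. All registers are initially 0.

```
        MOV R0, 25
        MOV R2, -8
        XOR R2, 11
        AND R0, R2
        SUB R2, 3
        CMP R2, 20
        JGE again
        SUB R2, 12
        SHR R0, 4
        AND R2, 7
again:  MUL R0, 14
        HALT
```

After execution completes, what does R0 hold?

14

MOV R0, 25 → R0=25
MOV R2, -8 → R2=-8
XOR R2, 11 → R2=(-8)^11=-13
AND R0, R2 → R0=25&(-13)=17
SUB R2, 3 → R2=(-13)-3=-16
CMP R2, 20  (cmp -16,20)
JGE again: not taken
SUB R2, 12 → R2=(-16)-12=-28
SHR R0, 4 → R0=17>>4=1
AND R2, 7 → R2=(-28)&7=4
MUL R0, 14 → R0=1*14=14
halt.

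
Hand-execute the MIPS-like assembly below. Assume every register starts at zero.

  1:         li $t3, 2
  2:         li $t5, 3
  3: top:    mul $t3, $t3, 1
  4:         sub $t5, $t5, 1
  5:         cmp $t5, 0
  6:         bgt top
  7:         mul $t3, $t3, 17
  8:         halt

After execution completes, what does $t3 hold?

li $t3, 2 → $t3=2
li $t5, 3 → $t5=3
mul $t3, $t3, 1 → $t3=2*1=2
sub $t5, $t5, 1 → $t5=3-1=2
cmp $t5, 0  (cmp 2,0)
bgt top: taken
mul $t3, $t3, 1 → $t3=2*1=2
sub $t5, $t5, 1 → $t5=2-1=1
cmp $t5, 0  (cmp 1,0)
bgt top: taken
mul $t3, $t3, 1 → $t3=2*1=2
sub $t5, $t5, 1 → $t5=1-1=0
cmp $t5, 0  (cmp 0,0)
bgt top: not taken
mul $t3, $t3, 17 → $t3=2*17=34
halt.

34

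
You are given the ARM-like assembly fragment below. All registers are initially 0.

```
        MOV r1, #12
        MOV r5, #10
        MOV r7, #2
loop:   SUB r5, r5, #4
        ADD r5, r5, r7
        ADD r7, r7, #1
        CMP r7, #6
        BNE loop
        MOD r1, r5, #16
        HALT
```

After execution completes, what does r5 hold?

r1=12
r5=10
r7=2
r5=10-4=6
r5=6+2=8
r7=2+1=3
CMP r7, #6  (cmp 3,6)
BNE loop: taken
r5=8-4=4
r5=4+3=7
r7=3+1=4
CMP r7, #6  (cmp 4,6)
BNE loop: taken
r5=7-4=3
r5=3+4=7
r7=4+1=5
CMP r7, #6  (cmp 5,6)
BNE loop: taken
r5=7-4=3
r5=3+5=8
r7=5+1=6
CMP r7, #6  (cmp 6,6)
BNE loop: not taken
r1=8%16=8
halt.

8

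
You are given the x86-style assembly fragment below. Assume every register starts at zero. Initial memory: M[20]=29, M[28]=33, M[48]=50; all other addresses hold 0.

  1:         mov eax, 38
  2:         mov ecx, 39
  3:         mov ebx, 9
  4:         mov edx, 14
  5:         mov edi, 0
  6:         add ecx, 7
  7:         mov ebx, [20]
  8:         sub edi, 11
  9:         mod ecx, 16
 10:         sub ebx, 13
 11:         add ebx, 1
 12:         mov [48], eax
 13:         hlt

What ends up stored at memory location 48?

38

eax=38
ecx=39
ebx=9
edx=14
edi=0
ecx=39+7=46
ebx=M[20]=29
edi=0-11=-11
ecx=46%16=14
ebx=29-13=16
ebx=16+1=17
mov [48], eax → M[48]=38
halt.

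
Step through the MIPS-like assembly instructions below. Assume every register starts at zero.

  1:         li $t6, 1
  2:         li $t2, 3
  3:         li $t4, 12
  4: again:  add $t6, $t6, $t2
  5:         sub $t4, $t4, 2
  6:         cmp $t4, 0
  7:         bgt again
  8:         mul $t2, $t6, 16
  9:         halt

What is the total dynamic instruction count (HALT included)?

29

li $t6, 1 → $t6=1
li $t2, 3 → $t2=3
li $t4, 12 → $t4=12
add $t6, $t6, $t2 → $t6=1+3=4
sub $t4, $t4, 2 → $t4=12-2=10
cmp $t4, 0  (cmp 10,0)
bgt again: taken
add $t6, $t6, $t2 → $t6=4+3=7
sub $t4, $t4, 2 → $t4=10-2=8
cmp $t4, 0  (cmp 8,0)
bgt again: taken
add $t6, $t6, $t2 → $t6=7+3=10
sub $t4, $t4, 2 → $t4=8-2=6
cmp $t4, 0  (cmp 6,0)
bgt again: taken
add $t6, $t6, $t2 → $t6=10+3=13
sub $t4, $t4, 2 → $t4=6-2=4
cmp $t4, 0  (cmp 4,0)
bgt again: taken
add $t6, $t6, $t2 → $t6=13+3=16
sub $t4, $t4, 2 → $t4=4-2=2
cmp $t4, 0  (cmp 2,0)
bgt again: taken
add $t6, $t6, $t2 → $t6=16+3=19
sub $t4, $t4, 2 → $t4=2-2=0
cmp $t4, 0  (cmp 0,0)
bgt again: not taken
mul $t2, $t6, 16 → $t2=19*16=304
halt.
Total executed instructions: 29.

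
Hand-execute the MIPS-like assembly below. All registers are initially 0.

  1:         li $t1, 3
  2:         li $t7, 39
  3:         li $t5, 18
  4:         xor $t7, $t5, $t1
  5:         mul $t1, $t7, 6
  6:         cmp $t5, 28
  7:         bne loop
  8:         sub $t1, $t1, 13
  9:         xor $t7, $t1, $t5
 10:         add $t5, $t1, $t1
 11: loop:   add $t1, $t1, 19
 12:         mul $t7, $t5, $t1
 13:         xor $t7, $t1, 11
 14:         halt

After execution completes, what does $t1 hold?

121

$t1=3
$t7=39
$t5=18
$t7=18^3=17
$t1=17*6=102
cmp $t5, 28  (cmp 18,28)
bne loop: taken
$t1=102+19=121
$t7=18*121=2178
$t7=121^11=114
halt.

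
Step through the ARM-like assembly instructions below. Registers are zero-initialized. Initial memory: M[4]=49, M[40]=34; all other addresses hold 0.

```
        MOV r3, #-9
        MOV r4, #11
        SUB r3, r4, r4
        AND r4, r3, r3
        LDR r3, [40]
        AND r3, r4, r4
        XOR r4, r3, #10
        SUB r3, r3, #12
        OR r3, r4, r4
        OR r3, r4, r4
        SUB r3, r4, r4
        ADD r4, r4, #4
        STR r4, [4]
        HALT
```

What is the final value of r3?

after MOV r3, #-9: r3=-9
after MOV r4, #11: r4=11
after SUB r3, r4, r4: r3=11-11=0
after AND r4, r3, r3: r4=0&0=0
after LDR r3, [40]: r3=M[40]=34
after AND r3, r4, r4: r3=0&0=0
after XOR r4, r3, #10: r4=0^10=10
after SUB r3, r3, #12: r3=0-12=-12
after OR r3, r4, r4: r3=10|10=10
after OR r3, r4, r4: r3=10|10=10
after SUB r3, r4, r4: r3=10-10=0
after ADD r4, r4, #4: r4=10+4=14
STR r4, [4] → M[4]=14
halt.

0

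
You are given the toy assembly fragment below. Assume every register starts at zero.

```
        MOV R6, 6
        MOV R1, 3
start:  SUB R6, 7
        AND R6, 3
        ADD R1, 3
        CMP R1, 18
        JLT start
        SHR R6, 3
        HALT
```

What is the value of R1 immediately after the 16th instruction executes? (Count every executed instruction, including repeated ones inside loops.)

R6=6
R1=3
R6=6-7=-1
R6=(-1)&3=3
R1=3+3=6
CMP R1, 18  (cmp 6,18)
JLT start: taken
R6=3-7=-4
R6=(-4)&3=0
R1=6+3=9
CMP R1, 18  (cmp 9,18)
JLT start: taken
R6=0-7=-7
R6=(-7)&3=1
R1=9+3=12
CMP R1, 18  (cmp 12,18)
After step 16: R1 = 12.

12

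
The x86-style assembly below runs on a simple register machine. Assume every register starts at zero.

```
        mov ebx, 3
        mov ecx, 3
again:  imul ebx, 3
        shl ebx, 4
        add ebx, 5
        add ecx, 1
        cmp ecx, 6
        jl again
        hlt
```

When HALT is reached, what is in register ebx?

343541

mov ebx, 3 → ebx=3
mov ecx, 3 → ecx=3
imul ebx, 3 → ebx=3*3=9
shl ebx, 4 → ebx=9<<4=144
add ebx, 5 → ebx=144+5=149
add ecx, 1 → ecx=3+1=4
cmp ecx, 6  (cmp 4,6)
jl again: taken
imul ebx, 3 → ebx=149*3=447
shl ebx, 4 → ebx=447<<4=7152
add ebx, 5 → ebx=7152+5=7157
add ecx, 1 → ecx=4+1=5
cmp ecx, 6  (cmp 5,6)
jl again: taken
imul ebx, 3 → ebx=7157*3=21471
shl ebx, 4 → ebx=21471<<4=343536
add ebx, 5 → ebx=343536+5=343541
add ecx, 1 → ecx=5+1=6
cmp ecx, 6  (cmp 6,6)
jl again: not taken
halt.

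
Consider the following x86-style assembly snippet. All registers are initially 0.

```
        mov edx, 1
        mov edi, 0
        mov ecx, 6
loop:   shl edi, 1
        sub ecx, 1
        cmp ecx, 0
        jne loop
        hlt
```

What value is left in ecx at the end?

0

mov edx, 1 → edx=1
mov edi, 0 → edi=0
mov ecx, 6 → ecx=6
shl edi, 1 → edi=0<<1=0
sub ecx, 1 → ecx=6-1=5
cmp ecx, 0  (cmp 5,0)
jne loop: taken
shl edi, 1 → edi=0<<1=0
sub ecx, 1 → ecx=5-1=4
cmp ecx, 0  (cmp 4,0)
jne loop: taken
shl edi, 1 → edi=0<<1=0
sub ecx, 1 → ecx=4-1=3
cmp ecx, 0  (cmp 3,0)
jne loop: taken
shl edi, 1 → edi=0<<1=0
sub ecx, 1 → ecx=3-1=2
cmp ecx, 0  (cmp 2,0)
jne loop: taken
shl edi, 1 → edi=0<<1=0
sub ecx, 1 → ecx=2-1=1
cmp ecx, 0  (cmp 1,0)
jne loop: taken
shl edi, 1 → edi=0<<1=0
sub ecx, 1 → ecx=1-1=0
cmp ecx, 0  (cmp 0,0)
jne loop: not taken
halt.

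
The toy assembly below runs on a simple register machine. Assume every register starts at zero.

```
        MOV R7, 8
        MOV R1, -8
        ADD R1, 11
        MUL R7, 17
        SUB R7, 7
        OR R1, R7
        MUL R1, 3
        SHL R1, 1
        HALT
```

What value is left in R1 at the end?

786

R7=8
R1=-8
R1=(-8)+11=3
R7=8*17=136
R7=136-7=129
R1=3|129=131
R1=131*3=393
R1=393<<1=786
halt.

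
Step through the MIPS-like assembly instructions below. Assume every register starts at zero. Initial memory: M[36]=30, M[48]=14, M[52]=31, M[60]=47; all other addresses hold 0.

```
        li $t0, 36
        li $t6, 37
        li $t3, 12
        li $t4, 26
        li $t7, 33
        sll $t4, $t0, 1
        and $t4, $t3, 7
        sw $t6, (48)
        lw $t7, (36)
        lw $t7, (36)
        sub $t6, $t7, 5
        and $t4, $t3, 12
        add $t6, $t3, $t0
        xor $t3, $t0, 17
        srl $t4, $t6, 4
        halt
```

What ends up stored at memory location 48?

37

$t0=36
$t6=37
$t3=12
$t4=26
$t7=33
$t4=36<<1=72
$t4=12&7=4
sw $t6, (48) → M[48]=37
$t7=M[36]=30
$t7=M[36]=30
$t6=30-5=25
$t4=12&12=12
$t6=12+36=48
$t3=36^17=53
$t4=48>>4=3
halt.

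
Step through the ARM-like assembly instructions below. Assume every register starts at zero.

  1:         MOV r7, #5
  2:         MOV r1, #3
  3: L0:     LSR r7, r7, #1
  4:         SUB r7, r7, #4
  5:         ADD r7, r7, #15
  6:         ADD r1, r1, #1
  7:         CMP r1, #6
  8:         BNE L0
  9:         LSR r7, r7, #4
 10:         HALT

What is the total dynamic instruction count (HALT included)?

22

MOV r7, #5 → r7=5
MOV r1, #3 → r1=3
LSR r7, r7, #1 → r7=5>>1=2
SUB r7, r7, #4 → r7=2-4=-2
ADD r7, r7, #15 → r7=(-2)+15=13
ADD r1, r1, #1 → r1=3+1=4
CMP r1, #6  (cmp 4,6)
BNE L0: taken
LSR r7, r7, #1 → r7=13>>1=6
SUB r7, r7, #4 → r7=6-4=2
ADD r7, r7, #15 → r7=2+15=17
ADD r1, r1, #1 → r1=4+1=5
CMP r1, #6  (cmp 5,6)
BNE L0: taken
LSR r7, r7, #1 → r7=17>>1=8
SUB r7, r7, #4 → r7=8-4=4
ADD r7, r7, #15 → r7=4+15=19
ADD r1, r1, #1 → r1=5+1=6
CMP r1, #6  (cmp 6,6)
BNE L0: not taken
LSR r7, r7, #4 → r7=19>>4=1
halt.
Total executed instructions: 22.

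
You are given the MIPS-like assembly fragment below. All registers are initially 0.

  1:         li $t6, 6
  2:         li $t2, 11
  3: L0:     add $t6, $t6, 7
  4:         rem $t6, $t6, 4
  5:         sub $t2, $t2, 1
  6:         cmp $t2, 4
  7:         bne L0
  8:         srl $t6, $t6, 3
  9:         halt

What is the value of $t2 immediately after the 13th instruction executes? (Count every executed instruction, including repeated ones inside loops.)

li $t6, 6 → $t6=6
li $t2, 11 → $t2=11
add $t6, $t6, 7 → $t6=6+7=13
rem $t6, $t6, 4 → $t6=13%4=1
sub $t2, $t2, 1 → $t2=11-1=10
cmp $t2, 4  (cmp 10,4)
bne L0: taken
add $t6, $t6, 7 → $t6=1+7=8
rem $t6, $t6, 4 → $t6=8%4=0
sub $t2, $t2, 1 → $t2=10-1=9
cmp $t2, 4  (cmp 9,4)
bne L0: taken
add $t6, $t6, 7 → $t6=0+7=7
After step 13: $t2 = 9.

9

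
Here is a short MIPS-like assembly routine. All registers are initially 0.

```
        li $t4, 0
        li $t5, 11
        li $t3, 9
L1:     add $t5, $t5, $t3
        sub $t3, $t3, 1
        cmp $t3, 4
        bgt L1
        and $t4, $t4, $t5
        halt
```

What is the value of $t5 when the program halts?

li $t4, 0 → $t4=0
li $t5, 11 → $t5=11
li $t3, 9 → $t3=9
add $t5, $t5, $t3 → $t5=11+9=20
sub $t3, $t3, 1 → $t3=9-1=8
cmp $t3, 4  (cmp 8,4)
bgt L1: taken
add $t5, $t5, $t3 → $t5=20+8=28
sub $t3, $t3, 1 → $t3=8-1=7
cmp $t3, 4  (cmp 7,4)
bgt L1: taken
add $t5, $t5, $t3 → $t5=28+7=35
sub $t3, $t3, 1 → $t3=7-1=6
cmp $t3, 4  (cmp 6,4)
bgt L1: taken
add $t5, $t5, $t3 → $t5=35+6=41
sub $t3, $t3, 1 → $t3=6-1=5
cmp $t3, 4  (cmp 5,4)
bgt L1: taken
add $t5, $t5, $t3 → $t5=41+5=46
sub $t3, $t3, 1 → $t3=5-1=4
cmp $t3, 4  (cmp 4,4)
bgt L1: not taken
and $t4, $t4, $t5 → $t4=0&46=0
halt.

46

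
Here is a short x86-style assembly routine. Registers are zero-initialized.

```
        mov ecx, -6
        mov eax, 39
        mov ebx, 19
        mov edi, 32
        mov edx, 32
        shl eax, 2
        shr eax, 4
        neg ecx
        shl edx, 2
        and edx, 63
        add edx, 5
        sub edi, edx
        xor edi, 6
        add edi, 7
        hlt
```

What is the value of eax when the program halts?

after mov ecx, -6: ecx=-6
after mov eax, 39: eax=39
after mov ebx, 19: ebx=19
after mov edi, 32: edi=32
after mov edx, 32: edx=32
after shl eax, 2: eax=39<<2=156
after shr eax, 4: eax=156>>4=9
after neg ecx: ecx=-(-6)=6
after shl edx, 2: edx=32<<2=128
after and edx, 63: edx=128&63=0
after add edx, 5: edx=0+5=5
after sub edi, edx: edi=32-5=27
after xor edi, 6: edi=27^6=29
after add edi, 7: edi=29+7=36
halt.

9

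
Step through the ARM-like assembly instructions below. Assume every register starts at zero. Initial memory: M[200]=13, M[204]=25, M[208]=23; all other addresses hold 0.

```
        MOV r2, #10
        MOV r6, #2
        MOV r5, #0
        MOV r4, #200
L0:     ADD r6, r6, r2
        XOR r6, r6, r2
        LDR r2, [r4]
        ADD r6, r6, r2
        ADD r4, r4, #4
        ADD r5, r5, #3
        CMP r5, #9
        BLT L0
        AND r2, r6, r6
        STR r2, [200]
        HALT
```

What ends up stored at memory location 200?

93

r2=10
r6=2
r5=0
r4=200
r6=2+10=12
r6=12^10=6
r2=M[200]=13
r6=6+13=19
r4=200+4=204
r5=0+3=3
CMP r5, #9  (cmp 3,9)
BLT L0: taken
r6=19+13=32
r6=32^13=45
r2=M[204]=25
r6=45+25=70
r4=204+4=208
r5=3+3=6
CMP r5, #9  (cmp 6,9)
BLT L0: taken
r6=70+25=95
r6=95^25=70
r2=M[208]=23
r6=70+23=93
r4=208+4=212
r5=6+3=9
CMP r5, #9  (cmp 9,9)
BLT L0: not taken
r2=93&93=93
STR r2, [200] → M[200]=93
halt.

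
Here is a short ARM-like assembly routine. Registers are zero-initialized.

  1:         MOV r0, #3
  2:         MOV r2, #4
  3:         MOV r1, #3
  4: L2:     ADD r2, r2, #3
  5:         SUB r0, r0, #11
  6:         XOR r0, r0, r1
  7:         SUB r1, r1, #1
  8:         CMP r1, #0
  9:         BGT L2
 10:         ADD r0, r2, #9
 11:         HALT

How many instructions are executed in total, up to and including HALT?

r0=3
r2=4
r1=3
r2=4+3=7
r0=3-11=-8
r0=(-8)^3=-5
r1=3-1=2
CMP r1, #0  (cmp 2,0)
BGT L2: taken
r2=7+3=10
r0=(-5)-11=-16
r0=(-16)^2=-14
r1=2-1=1
CMP r1, #0  (cmp 1,0)
BGT L2: taken
r2=10+3=13
r0=(-14)-11=-25
r0=(-25)^1=-26
r1=1-1=0
CMP r1, #0  (cmp 0,0)
BGT L2: not taken
r0=13+9=22
halt.
Total executed instructions: 23.

23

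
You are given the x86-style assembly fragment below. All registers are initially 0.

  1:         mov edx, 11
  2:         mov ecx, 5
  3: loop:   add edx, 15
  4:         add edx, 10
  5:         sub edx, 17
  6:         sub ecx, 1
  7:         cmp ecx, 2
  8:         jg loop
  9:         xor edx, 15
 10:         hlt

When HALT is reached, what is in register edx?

44

edx=11
ecx=5
edx=11+15=26
edx=26+10=36
edx=36-17=19
ecx=5-1=4
cmp ecx, 2  (cmp 4,2)
jg loop: taken
edx=19+15=34
edx=34+10=44
edx=44-17=27
ecx=4-1=3
cmp ecx, 2  (cmp 3,2)
jg loop: taken
edx=27+15=42
edx=42+10=52
edx=52-17=35
ecx=3-1=2
cmp ecx, 2  (cmp 2,2)
jg loop: not taken
edx=35^15=44
halt.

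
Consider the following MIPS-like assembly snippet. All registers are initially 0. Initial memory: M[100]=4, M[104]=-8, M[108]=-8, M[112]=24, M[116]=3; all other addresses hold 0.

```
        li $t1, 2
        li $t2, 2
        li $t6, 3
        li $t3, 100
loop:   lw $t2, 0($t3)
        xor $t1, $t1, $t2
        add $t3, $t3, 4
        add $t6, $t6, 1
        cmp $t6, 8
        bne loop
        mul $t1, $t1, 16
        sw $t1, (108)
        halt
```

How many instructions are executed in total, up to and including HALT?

$t1=2
$t2=2
$t6=3
$t3=100
$t2=M[100]=4
$t1=2^4=6
$t3=100+4=104
$t6=3+1=4
cmp $t6, 8  (cmp 4,8)
bne loop: taken
$t2=M[104]=-8
$t1=6^(-8)=-2
$t3=104+4=108
$t6=4+1=5
cmp $t6, 8  (cmp 5,8)
bne loop: taken
$t2=M[108]=-8
$t1=(-2)^(-8)=6
$t3=108+4=112
$t6=5+1=6
cmp $t6, 8  (cmp 6,8)
bne loop: taken
$t2=M[112]=24
$t1=6^24=30
$t3=112+4=116
$t6=6+1=7
cmp $t6, 8  (cmp 7,8)
bne loop: taken
$t2=M[116]=3
$t1=30^3=29
$t3=116+4=120
$t6=7+1=8
cmp $t6, 8  (cmp 8,8)
bne loop: not taken
$t1=29*16=464
sw $t1, (108) → M[108]=464
halt.
Total executed instructions: 37.

37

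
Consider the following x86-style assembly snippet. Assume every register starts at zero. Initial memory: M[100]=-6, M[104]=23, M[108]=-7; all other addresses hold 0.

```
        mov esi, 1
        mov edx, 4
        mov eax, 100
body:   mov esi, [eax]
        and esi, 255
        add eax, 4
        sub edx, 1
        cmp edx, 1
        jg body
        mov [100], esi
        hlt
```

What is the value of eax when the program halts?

112

mov esi, 1 → esi=1
mov edx, 4 → edx=4
mov eax, 100 → eax=100
mov esi, [eax] → esi=M[100]=-6
and esi, 255 → esi=(-6)&255=250
add eax, 4 → eax=100+4=104
sub edx, 1 → edx=4-1=3
cmp edx, 1  (cmp 3,1)
jg body: taken
mov esi, [eax] → esi=M[104]=23
and esi, 255 → esi=23&255=23
add eax, 4 → eax=104+4=108
sub edx, 1 → edx=3-1=2
cmp edx, 1  (cmp 2,1)
jg body: taken
mov esi, [eax] → esi=M[108]=-7
and esi, 255 → esi=(-7)&255=249
add eax, 4 → eax=108+4=112
sub edx, 1 → edx=2-1=1
cmp edx, 1  (cmp 1,1)
jg body: not taken
mov [100], esi → M[100]=249
halt.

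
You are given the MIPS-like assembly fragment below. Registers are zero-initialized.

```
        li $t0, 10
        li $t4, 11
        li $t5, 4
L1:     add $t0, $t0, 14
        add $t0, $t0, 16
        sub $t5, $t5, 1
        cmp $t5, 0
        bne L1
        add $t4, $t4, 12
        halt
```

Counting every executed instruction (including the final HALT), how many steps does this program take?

25

after li $t0, 10: $t0=10
after li $t4, 11: $t4=11
after li $t5, 4: $t5=4
after add $t0, $t0, 14: $t0=10+14=24
after add $t0, $t0, 16: $t0=24+16=40
after sub $t5, $t5, 1: $t5=4-1=3
cmp $t5, 0  (cmp 3,0)
bne L1: taken
after add $t0, $t0, 14: $t0=40+14=54
after add $t0, $t0, 16: $t0=54+16=70
after sub $t5, $t5, 1: $t5=3-1=2
cmp $t5, 0  (cmp 2,0)
bne L1: taken
after add $t0, $t0, 14: $t0=70+14=84
after add $t0, $t0, 16: $t0=84+16=100
after sub $t5, $t5, 1: $t5=2-1=1
cmp $t5, 0  (cmp 1,0)
bne L1: taken
after add $t0, $t0, 14: $t0=100+14=114
after add $t0, $t0, 16: $t0=114+16=130
after sub $t5, $t5, 1: $t5=1-1=0
cmp $t5, 0  (cmp 0,0)
bne L1: not taken
after add $t4, $t4, 12: $t4=11+12=23
halt.
Total executed instructions: 25.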